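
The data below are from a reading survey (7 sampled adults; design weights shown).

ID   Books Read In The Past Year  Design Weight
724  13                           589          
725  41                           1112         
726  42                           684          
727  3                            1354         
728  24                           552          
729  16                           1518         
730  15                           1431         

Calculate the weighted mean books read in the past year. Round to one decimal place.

Weighted sum = 13×589 + 41×1112 + 42×684 + 3×1354 + 24×552 + 16×1518 + 15×1431
  = 7657 + 45592 + 28728 + 4062 + 13248 + 24288 + 21465 = 145040
Sum of weights = 589 + 1112 + 684 + 1354 + 552 + 1518 + 1431 = 7240
Weighted mean = 145040 / 7240 = 20.033149

20.0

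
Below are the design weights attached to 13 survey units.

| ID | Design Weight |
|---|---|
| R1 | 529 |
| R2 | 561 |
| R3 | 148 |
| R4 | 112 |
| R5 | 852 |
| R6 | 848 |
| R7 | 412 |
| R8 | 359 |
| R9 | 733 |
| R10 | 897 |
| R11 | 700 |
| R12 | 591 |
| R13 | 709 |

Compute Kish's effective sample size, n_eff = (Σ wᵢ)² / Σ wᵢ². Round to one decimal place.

11.0

Σ wᵢ = 7451
Σ wᵢ² = 5056503
n_eff = 7451² / 5056503 = 55517401 / 5056503 = 10.979406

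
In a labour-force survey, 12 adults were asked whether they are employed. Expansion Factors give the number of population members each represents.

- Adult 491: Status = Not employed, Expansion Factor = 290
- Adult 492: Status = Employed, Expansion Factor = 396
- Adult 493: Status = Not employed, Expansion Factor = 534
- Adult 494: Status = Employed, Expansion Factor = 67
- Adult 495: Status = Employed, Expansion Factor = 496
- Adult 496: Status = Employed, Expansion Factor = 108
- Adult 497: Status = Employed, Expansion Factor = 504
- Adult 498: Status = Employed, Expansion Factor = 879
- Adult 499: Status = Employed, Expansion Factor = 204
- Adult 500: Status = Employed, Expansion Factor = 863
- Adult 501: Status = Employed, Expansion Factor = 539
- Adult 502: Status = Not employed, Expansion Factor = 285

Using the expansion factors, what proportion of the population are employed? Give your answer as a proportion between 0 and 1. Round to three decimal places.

0.785

Sum of weights for 'Employed' = 396 + 67 + 496 + 108 + 504 + 879 + 204 + 863 + 539 = 4056
Total weight = 290 + 396 + 534 + 67 + 496 + 108 + 504 + 879 + 204 + 863 + 539 + 285 = 5165
Weighted proportion = 4056 / 5165 = 0.78528558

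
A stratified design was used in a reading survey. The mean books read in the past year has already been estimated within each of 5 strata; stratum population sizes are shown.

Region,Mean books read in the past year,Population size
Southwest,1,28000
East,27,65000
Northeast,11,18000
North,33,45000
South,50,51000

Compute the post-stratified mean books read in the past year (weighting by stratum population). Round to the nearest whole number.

Σ Nₕ·x̄ₕ = 1×28000 + 27×65000 + 11×18000 + 33×45000 + 50×51000
  = 6016000
Σ Nₕ = 207000
Overall mean = 6016000 / 207000 = 29.062802

29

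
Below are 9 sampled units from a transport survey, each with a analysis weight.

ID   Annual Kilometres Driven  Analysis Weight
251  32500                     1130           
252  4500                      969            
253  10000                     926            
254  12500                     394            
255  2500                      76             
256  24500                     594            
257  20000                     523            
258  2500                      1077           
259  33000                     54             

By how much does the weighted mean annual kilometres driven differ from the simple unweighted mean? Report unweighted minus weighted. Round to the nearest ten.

990

Unweighted sum = 142000
Unweighted mean = 142000 / 9 = 15777.778
Weighted sum = 32500×1130 + 4500×969 + 10000×926 + 12500×394 + 2500×76 + 24500×594 + 20000×523 + 2500×1077 + 33000×54
  = 36725000 + 4360500 + 9260000 + 4925000 + 190000 + 14553000 + 10460000 + 2692500 + 1782000 = 84948000
Sum of weights = 5743
Weighted mean = 84948000 / 5743 = 14791.572
Difference (unweighted minus weighted) = 986.20543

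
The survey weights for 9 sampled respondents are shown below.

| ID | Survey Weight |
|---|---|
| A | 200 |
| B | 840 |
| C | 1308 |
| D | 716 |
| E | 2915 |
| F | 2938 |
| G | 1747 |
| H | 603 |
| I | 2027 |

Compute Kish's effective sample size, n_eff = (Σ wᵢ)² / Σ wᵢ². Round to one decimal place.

Σ wᵢ = 200 + 840 + 1308 + 716 + 2915 + 2938 + 1747 + 603 + 2027 = 13294
Σ wᵢ² = 40000 + 705600 + 1710864 + 512656 + 8497225 + 8631844 + 3052009 + 363609 + 4108729 = 27622536
n_eff = 13294² / 27622536 = 176730436 / 27622536 = 6.3980525

6.4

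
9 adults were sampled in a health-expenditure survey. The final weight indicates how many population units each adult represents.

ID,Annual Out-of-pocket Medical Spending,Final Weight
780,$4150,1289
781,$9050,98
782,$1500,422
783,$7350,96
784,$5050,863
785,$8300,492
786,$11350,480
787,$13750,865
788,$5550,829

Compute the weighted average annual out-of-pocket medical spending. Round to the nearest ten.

6990

Weighted sum = 4150×1289 + 9050×98 + 1500×422 + 7350×96 + 5050×863 + 8300×492 + 11350×480 + 13750×865 + 5550×829
  = 5349350 + 886900 + 633000 + 705600 + 4358150 + 4083600 + 5448000 + 11893750 + 4600950 = 37959300
Sum of weights = 5434
Weighted mean = 37959300 / 5434 = 6985.5171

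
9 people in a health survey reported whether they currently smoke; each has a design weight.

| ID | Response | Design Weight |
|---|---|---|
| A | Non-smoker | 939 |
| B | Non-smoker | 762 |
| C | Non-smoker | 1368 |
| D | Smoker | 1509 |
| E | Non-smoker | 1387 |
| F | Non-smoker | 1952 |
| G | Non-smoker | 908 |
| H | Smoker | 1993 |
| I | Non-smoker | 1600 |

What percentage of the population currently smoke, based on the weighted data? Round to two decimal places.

28.20

Sum of weights for 'Smoker' = 1509 + 1993 = 3502
Total weight = 939 + 762 + 1368 + 1509 + 1387 + 1952 + 908 + 1993 + 1600 = 12418
Weighted proportion = 3502 / 12418 = 0.28200999 → 28.200999%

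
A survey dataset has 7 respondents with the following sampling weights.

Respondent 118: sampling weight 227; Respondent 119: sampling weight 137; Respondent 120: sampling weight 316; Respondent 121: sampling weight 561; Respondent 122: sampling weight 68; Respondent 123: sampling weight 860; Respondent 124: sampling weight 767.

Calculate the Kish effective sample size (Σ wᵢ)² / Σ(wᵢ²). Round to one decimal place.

4.7

Σ wᵢ = 227 + 137 + 316 + 561 + 68 + 860 + 767 = 2936
Σ wᵢ² = 51529 + 18769 + 99856 + 314721 + 4624 + 739600 + 588289 = 1817388
n_eff = 2936² / 1817388 = 8620096 / 1817388 = 4.7431236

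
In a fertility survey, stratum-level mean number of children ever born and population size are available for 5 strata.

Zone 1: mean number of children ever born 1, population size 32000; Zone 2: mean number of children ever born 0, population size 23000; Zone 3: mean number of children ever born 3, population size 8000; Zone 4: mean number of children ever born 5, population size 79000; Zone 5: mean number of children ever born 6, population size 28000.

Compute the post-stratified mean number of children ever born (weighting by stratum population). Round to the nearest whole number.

4

Σ Nₕ·x̄ₕ = 1×32000 + 0×23000 + 3×8000 + 5×79000 + 6×28000
  = 32000 + 0 + 24000 + 395000 + 168000 = 619000
Σ Nₕ = 32000 + 23000 + 8000 + 79000 + 28000 = 170000
Overall mean = 619000 / 170000 = 3.6411765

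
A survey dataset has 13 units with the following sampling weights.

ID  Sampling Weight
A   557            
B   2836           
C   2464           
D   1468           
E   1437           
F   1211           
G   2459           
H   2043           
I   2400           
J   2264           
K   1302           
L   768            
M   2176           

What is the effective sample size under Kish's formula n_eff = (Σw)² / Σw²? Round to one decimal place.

11.3

Σ wᵢ = 23385
Σ wᵢ² = 48237185
n_eff = 23385² / 48237185 = 546858225 / 48237185 = 11.33686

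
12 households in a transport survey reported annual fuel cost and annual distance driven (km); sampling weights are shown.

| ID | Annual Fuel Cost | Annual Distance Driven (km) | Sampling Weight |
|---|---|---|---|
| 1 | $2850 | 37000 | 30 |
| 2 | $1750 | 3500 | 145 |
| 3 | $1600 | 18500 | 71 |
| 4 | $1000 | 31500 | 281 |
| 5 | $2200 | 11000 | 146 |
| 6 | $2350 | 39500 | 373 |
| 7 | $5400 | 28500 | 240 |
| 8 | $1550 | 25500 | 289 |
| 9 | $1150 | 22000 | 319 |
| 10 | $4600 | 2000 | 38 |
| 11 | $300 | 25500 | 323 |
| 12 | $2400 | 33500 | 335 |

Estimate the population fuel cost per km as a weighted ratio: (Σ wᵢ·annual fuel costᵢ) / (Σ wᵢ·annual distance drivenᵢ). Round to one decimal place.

Σ wᵢ·y = 2850×30 + 1750×145 + 1600×71 + 1000×281 + 2200×146 + 2350×373 + 5400×240 + 1550×289 + 1150×319 + 4600×38 + 300×323 + 2400×335
  = 85500 + 253750 + 113600 + 281000 + 321200 + 876550 + 1296000 + 447950 + 366850 + 174800 + 96900 + 804000 = 5118100
Σ wᵢ·x = 37000×30 + 3500×145 + 18500×71 + 31500×281 + 11000×146 + 39500×373 + 28500×240 + 25500×289 + 22000×319 + 2000×38 + 25500×323 + 33500×335
  = 1110000 + 507500 + 1313500 + 8851500 + 1606000 + 14733500 + 6840000 + 7369500 + 7018000 + 76000 + 8236500 + 11222500 = 68884500
Ratio = 5118100 / 68884500 = 0.074299734

0.1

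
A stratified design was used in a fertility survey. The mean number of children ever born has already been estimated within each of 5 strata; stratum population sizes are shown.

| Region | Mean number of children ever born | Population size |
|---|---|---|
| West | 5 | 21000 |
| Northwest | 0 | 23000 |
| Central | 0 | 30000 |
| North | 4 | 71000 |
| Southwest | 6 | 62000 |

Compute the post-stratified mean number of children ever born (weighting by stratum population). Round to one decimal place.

3.7

Σ Nₕ·x̄ₕ = 5×21000 + 0×23000 + 0×30000 + 4×71000 + 6×62000
  = 105000 + 0 + 0 + 284000 + 372000 = 761000
Σ Nₕ = 21000 + 23000 + 30000 + 71000 + 62000 = 207000
Overall mean = 761000 / 207000 = 3.6763285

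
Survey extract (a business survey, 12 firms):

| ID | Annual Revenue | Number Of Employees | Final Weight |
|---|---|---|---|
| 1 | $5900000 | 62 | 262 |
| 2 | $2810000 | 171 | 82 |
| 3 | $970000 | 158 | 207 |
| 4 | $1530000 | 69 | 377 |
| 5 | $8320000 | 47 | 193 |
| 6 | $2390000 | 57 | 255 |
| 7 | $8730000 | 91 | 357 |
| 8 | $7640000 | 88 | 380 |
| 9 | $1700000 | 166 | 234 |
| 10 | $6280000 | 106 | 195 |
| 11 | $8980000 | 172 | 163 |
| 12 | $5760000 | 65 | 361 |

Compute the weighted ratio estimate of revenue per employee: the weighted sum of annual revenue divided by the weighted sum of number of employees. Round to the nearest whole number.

Σ wᵢ·y = 15954340000
Σ wᵢ·x = 62×262 + 171×82 + 158×207 + 69×377 + 47×193 + 57×255 + 91×357 + 88×380 + 166×234 + 106×195 + 172×163 + 65×361
  = 16244 + 14022 + 32706 + 26013 + 9071 + 14535 + 32487 + 33440 + 38844 + 20670 + 28036 + 23465 = 289533
Ratio = 15954340000 / 289533 = 55103.701

55104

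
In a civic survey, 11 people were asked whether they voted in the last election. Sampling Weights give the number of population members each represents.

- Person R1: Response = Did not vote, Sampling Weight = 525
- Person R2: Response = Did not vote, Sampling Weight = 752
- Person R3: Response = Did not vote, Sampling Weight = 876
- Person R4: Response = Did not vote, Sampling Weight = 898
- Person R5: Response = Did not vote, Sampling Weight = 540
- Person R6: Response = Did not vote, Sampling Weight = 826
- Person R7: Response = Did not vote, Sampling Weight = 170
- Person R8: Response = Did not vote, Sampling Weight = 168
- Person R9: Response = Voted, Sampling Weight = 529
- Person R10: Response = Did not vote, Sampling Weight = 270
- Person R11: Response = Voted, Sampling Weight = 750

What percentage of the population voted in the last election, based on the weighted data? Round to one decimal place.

Sum of weights for 'Voted' = 529 + 750 = 1279
Total weight = 525 + 752 + 876 + 898 + 540 + 826 + 170 + 168 + 529 + 270 + 750 = 6304
Weighted proportion = 1279 / 6304 = 0.20288706 → 20.288706%

20.3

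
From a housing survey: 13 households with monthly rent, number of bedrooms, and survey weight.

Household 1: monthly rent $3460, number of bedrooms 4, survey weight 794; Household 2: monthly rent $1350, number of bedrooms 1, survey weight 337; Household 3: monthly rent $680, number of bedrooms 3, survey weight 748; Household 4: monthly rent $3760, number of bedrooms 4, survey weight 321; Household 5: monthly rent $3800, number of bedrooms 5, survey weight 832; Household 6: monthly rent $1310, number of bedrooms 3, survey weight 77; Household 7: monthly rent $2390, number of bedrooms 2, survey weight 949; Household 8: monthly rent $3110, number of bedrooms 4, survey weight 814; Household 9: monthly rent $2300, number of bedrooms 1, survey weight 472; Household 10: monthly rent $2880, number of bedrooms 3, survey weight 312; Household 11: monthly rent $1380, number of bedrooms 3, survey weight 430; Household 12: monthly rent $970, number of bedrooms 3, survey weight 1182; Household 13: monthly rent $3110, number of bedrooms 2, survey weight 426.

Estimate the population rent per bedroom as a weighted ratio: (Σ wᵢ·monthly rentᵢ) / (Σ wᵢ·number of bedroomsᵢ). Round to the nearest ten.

Σ wᵢ·y = 18028870
Σ wᵢ·x = 23682
Ratio = 18028870 / 23682 = 761.29001

760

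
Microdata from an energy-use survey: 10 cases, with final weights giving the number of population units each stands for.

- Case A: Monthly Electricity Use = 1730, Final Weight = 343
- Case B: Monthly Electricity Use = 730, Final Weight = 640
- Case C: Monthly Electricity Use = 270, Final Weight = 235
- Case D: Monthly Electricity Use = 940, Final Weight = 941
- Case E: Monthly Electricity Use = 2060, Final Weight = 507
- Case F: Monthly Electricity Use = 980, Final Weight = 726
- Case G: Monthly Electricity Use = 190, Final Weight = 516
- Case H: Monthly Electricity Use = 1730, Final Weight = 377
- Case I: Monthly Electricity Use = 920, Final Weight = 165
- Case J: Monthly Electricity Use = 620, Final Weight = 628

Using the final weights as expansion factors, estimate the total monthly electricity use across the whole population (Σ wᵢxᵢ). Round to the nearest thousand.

5056000

Weighted total = 1730×343 + 730×640 + 270×235 + 940×941 + 2060×507 + 980×726 + 190×516 + 1730×377 + 920×165 + 620×628
  = 593390 + 467200 + 63450 + 884540 + 1044420 + 711480 + 98040 + 652210 + 151800 + 389360 = 5055890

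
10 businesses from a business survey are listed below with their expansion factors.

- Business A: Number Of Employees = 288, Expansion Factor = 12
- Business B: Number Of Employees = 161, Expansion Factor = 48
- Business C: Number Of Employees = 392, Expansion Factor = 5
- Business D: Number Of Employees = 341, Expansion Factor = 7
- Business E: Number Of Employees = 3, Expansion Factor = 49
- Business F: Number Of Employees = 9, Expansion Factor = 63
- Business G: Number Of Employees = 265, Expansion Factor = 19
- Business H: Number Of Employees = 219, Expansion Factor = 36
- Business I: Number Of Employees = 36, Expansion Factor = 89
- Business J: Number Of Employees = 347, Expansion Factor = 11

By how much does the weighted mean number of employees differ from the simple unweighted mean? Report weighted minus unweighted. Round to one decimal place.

-99.4

Unweighted sum = 2061
Unweighted mean = 2061 / 10 = 206.1
Weighted sum = 288×12 + 161×48 + 392×5 + 341×7 + 3×49 + 9×63 + 265×19 + 219×36 + 36×89 + 347×11
  = 36185
Sum of weights = 339
Weighted mean = 36185 / 339 = 106.74041
Difference (weighted minus unweighted) = -99.359587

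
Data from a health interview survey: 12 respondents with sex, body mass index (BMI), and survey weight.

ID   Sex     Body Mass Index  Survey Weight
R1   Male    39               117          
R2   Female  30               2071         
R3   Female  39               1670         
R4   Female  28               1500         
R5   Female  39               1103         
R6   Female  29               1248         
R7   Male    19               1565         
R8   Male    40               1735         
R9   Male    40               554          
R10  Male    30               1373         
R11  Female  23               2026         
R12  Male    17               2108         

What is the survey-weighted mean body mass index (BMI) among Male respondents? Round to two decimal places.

Male rows: R1, R7, R8, R9, R10, R12
Weighted sum = 39×117 + 19×1565 + 40×1735 + 40×554 + 30×1373 + 17×2108
  = 4563 + 29735 + 69400 + 22160 + 41190 + 35836 = 202884
Sum of weights = 117 + 1565 + 1735 + 554 + 1373 + 2108 = 7452
Weighted mean = 202884 / 7452 = 27.225443

27.23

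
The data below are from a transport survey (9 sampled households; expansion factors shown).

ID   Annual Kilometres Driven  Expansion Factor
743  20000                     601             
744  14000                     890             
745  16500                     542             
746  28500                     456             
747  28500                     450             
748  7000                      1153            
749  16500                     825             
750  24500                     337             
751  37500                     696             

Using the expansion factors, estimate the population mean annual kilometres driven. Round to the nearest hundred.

19400

Weighted sum = 20000×601 + 14000×890 + 16500×542 + 28500×456 + 28500×450 + 7000×1153 + 16500×825 + 24500×337 + 37500×696
  = 12020000 + 12460000 + 8943000 + 12996000 + 12825000 + 8071000 + 13612500 + 8256500 + 26100000 = 115284000
Sum of weights = 601 + 890 + 542 + 456 + 450 + 1153 + 825 + 337 + 696 = 5950
Weighted mean = 115284000 / 5950 = 19375.462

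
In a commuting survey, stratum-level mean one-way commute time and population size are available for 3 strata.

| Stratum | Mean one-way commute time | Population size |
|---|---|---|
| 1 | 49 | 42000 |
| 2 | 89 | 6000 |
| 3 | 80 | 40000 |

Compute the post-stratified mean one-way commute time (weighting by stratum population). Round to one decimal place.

65.8

Σ Nₕ·x̄ₕ = 49×42000 + 89×6000 + 80×40000
  = 5792000
Σ Nₕ = 42000 + 6000 + 40000 = 88000
Overall mean = 5792000 / 88000 = 65.818182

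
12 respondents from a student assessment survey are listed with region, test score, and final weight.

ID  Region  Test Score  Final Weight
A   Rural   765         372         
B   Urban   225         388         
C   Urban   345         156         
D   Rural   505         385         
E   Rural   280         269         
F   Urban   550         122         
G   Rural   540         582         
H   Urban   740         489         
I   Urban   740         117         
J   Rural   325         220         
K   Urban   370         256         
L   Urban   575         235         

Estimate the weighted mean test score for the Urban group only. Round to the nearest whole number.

503

Urban rows: B, C, F, H, I, K, L
Weighted sum = 225×388 + 345×156 + 550×122 + 740×489 + 740×117 + 370×256 + 575×235
  = 886505
Sum of weights = 1763
Weighted mean = 886505 / 1763 = 502.83891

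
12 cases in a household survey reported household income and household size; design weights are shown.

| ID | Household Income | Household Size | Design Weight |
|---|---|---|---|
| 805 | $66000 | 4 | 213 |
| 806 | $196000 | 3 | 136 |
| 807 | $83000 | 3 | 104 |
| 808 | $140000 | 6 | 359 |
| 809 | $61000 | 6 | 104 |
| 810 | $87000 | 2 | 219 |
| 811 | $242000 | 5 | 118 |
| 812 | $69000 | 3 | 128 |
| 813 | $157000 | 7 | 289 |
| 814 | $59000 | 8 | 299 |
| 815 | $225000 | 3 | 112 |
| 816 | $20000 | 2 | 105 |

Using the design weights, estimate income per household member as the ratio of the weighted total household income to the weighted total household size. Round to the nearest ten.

23570

Σ wᵢ·y = 66000×213 + 196000×136 + 83000×104 + 140000×359 + 61000×104 + 87000×219 + 242000×118 + 69000×128 + 157000×289 + 59000×299 + 225000×112 + 20000×105
  = 14058000 + 26656000 + 8632000 + 50260000 + 6344000 + 19053000 + 28556000 + 8832000 + 45373000 + 17641000 + 25200000 + 2100000 = 252705000
Σ wᵢ·x = 4×213 + 3×136 + 3×104 + 6×359 + 6×104 + 2×219 + 5×118 + 3×128 + 7×289 + 8×299 + 3×112 + 2×105
  = 852 + 408 + 312 + 2154 + 624 + 438 + 590 + 384 + 2023 + 2392 + 336 + 210 = 10723
Ratio = 252705000 / 10723 = 23566.632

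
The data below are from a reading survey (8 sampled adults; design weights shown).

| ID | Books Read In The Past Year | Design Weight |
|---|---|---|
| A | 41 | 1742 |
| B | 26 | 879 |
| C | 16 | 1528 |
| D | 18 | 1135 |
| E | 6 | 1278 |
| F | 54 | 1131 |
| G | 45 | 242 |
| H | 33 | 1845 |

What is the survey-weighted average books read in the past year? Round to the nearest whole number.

29

Weighted sum = 41×1742 + 26×879 + 16×1528 + 18×1135 + 6×1278 + 54×1131 + 45×242 + 33×1845
  = 279671
Sum of weights = 9780
Weighted mean = 279671 / 9780 = 28.596217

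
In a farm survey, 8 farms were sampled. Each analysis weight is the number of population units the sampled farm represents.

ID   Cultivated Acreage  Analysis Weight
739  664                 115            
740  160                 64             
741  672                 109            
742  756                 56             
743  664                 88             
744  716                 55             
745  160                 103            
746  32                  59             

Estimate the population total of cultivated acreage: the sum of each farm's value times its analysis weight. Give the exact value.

318364

Weighted total = 664×115 + 160×64 + 672×109 + 756×56 + 664×88 + 716×55 + 160×103 + 32×59
  = 76360 + 10240 + 73248 + 42336 + 58432 + 39380 + 16480 + 1888 = 318364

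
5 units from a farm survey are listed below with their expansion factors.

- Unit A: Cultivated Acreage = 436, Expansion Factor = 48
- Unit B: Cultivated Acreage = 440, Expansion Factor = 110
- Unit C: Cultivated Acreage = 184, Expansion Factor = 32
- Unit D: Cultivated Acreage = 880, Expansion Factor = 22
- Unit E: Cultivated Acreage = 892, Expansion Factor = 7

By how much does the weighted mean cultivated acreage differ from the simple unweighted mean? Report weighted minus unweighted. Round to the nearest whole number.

Unweighted sum = 436 + 440 + 184 + 880 + 892 = 2832
Unweighted mean = 2832 / 5 = 566.4
Weighted sum = 436×48 + 440×110 + 184×32 + 880×22 + 892×7
  = 100820
Sum of weights = 48 + 110 + 32 + 22 + 7 = 219
Weighted mean = 100820 / 219 = 460.3653
Difference (weighted minus unweighted) = -106.0347

-106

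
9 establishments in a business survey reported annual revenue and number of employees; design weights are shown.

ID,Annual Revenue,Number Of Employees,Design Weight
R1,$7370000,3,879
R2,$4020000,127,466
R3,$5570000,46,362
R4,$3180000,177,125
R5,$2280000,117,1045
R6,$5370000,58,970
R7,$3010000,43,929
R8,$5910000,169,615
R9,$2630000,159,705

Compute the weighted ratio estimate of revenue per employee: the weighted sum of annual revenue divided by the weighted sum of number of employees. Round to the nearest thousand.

Σ wᵢ·y = 26641980000
Σ wᵢ·x = 3×879 + 127×466 + 46×362 + 177×125 + 117×1045 + 58×970 + 43×929 + 169×615 + 159×705
  = 2637 + 59182 + 16652 + 22125 + 122265 + 56260 + 39947 + 103935 + 112095 = 535098
Ratio = 26641980000 / 535098 = 49788.973

50000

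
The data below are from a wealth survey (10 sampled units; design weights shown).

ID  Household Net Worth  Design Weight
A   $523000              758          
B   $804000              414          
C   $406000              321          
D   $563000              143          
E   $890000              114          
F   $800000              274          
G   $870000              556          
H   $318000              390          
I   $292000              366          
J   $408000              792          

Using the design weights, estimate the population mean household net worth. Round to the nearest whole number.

Weighted sum = 523000×758 + 804000×414 + 406000×321 + 563000×143 + 890000×114 + 800000×274 + 870000×556 + 318000×390 + 292000×366 + 408000×792
  = 396434000 + 332856000 + 130326000 + 80509000 + 101460000 + 219200000 + 483720000 + 124020000 + 106872000 + 323136000 = 2298533000
Sum of weights = 758 + 414 + 321 + 143 + 114 + 274 + 556 + 390 + 366 + 792 = 4128
Weighted mean = 2298533000 / 4128 = 556815.16

556815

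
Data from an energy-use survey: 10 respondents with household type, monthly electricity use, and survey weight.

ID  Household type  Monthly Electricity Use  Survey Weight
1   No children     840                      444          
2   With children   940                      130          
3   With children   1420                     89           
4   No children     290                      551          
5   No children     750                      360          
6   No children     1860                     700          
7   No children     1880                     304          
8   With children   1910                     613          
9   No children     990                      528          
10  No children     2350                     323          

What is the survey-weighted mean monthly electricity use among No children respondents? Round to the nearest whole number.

No children rows: 1, 4, 5, 6, 7, 9, 10
Weighted sum = 840×444 + 290×551 + 750×360 + 1860×700 + 1880×304 + 990×528 + 2350×323
  = 372960 + 159790 + 270000 + 1302000 + 571520 + 522720 + 759050 = 3958040
Sum of weights = 444 + 551 + 360 + 700 + 304 + 528 + 323 = 3210
Weighted mean = 3958040 / 3210 = 1233.0343

1233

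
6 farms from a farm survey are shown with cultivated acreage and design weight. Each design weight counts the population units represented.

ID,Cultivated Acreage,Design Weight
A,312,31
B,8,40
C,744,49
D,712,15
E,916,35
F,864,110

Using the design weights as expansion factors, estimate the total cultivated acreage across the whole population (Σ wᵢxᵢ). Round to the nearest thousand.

184000

Weighted total = 312×31 + 8×40 + 744×49 + 712×15 + 916×35 + 864×110
  = 184228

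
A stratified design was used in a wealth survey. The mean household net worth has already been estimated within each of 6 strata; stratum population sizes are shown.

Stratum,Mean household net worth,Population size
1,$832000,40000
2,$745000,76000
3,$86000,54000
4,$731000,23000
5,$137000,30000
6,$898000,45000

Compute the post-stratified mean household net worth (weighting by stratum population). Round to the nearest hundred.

581600

Σ Nₕ·x̄ₕ = 832000×40000 + 745000×76000 + 86000×54000 + 731000×23000 + 137000×30000 + 898000×45000
  = 33280000000 + 56620000000 + 4644000000 + 16813000000 + 4110000000 + 40410000000 = 155877000000
Σ Nₕ = 40000 + 76000 + 54000 + 23000 + 30000 + 45000 = 268000
Overall mean = 155877000000 / 268000 = 581630.6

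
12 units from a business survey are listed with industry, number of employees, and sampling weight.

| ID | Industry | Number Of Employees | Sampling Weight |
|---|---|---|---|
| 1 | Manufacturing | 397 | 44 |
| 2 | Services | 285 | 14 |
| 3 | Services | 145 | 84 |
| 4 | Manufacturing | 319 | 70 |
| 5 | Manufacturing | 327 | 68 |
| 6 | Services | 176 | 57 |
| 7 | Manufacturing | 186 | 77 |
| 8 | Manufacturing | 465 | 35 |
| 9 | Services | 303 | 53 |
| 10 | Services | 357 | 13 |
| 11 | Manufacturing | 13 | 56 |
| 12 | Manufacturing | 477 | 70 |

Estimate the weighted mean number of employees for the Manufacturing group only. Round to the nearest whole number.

Manufacturing rows: 1, 4, 5, 7, 8, 11, 12
Weighted sum = 397×44 + 319×70 + 327×68 + 186×77 + 465×35 + 13×56 + 477×70
  = 17468 + 22330 + 22236 + 14322 + 16275 + 728 + 33390 = 126749
Sum of weights = 420
Weighted mean = 126749 / 420 = 301.78333

302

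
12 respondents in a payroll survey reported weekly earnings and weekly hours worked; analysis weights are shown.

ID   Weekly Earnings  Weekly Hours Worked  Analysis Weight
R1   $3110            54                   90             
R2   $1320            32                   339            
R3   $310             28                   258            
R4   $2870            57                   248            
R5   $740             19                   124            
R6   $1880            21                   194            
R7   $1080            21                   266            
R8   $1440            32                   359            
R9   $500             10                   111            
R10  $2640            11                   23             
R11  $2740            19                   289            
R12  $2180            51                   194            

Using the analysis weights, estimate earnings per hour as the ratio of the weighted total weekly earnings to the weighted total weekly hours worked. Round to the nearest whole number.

Σ wᵢ·y = 3110×90 + 1320×339 + 310×258 + 2870×248 + 740×124 + 1880×194 + 1080×266 + 1440×359 + 500×111 + 2640×23 + 2740×289 + 2180×194
  = 279900 + 447480 + 79980 + 711760 + 91760 + 364720 + 287280 + 516960 + 55500 + 60720 + 791860 + 422920 = 4110840
Σ wᵢ·x = 54×90 + 32×339 + 28×258 + 57×248 + 19×124 + 21×194 + 21×266 + 32×359 + 10×111 + 11×23 + 19×289 + 51×194
  = 4860 + 10848 + 7224 + 14136 + 2356 + 4074 + 5586 + 11488 + 1110 + 253 + 5491 + 9894 = 77320
Ratio = 4110840 / 77320 = 53.16658

53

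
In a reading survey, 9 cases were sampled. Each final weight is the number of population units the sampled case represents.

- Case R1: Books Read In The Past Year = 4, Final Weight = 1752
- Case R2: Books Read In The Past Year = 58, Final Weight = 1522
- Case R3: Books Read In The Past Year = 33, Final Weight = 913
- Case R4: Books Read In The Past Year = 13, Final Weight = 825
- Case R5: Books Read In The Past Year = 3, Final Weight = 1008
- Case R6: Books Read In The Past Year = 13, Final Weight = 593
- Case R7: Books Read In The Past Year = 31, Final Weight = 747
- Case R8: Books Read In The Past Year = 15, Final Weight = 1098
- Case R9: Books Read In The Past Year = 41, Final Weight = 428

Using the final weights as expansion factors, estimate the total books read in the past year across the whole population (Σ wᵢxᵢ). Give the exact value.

Weighted total = 4×1752 + 58×1522 + 33×913 + 13×825 + 3×1008 + 13×593 + 31×747 + 15×1098 + 41×428
  = 7008 + 88276 + 30129 + 10725 + 3024 + 7709 + 23157 + 16470 + 17548 = 204046

204046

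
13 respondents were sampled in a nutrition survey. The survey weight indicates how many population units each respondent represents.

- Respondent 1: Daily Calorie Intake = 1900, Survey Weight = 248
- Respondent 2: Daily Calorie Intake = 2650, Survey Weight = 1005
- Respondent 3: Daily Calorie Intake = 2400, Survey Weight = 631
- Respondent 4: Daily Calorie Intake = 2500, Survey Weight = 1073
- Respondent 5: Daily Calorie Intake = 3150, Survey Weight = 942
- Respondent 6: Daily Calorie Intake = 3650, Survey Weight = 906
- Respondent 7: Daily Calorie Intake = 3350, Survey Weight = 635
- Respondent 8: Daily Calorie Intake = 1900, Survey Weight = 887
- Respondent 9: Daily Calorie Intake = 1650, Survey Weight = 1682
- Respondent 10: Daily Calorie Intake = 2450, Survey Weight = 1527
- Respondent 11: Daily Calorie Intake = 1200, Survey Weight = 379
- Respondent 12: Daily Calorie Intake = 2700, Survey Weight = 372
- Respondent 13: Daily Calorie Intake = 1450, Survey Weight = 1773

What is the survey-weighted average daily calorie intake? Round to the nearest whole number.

Weighted sum = 27964600
Sum of weights = 12060
Weighted mean = 27964600 / 12060 = 2318.7894

2319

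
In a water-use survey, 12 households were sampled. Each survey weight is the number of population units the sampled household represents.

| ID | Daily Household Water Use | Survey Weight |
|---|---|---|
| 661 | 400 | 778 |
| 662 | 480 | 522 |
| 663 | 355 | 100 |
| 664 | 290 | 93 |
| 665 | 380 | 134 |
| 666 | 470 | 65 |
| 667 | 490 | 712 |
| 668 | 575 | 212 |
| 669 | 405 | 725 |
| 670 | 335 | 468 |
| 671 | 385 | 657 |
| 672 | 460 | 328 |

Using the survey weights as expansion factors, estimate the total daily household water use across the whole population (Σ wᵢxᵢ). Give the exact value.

Weighted total = 400×778 + 480×522 + 355×100 + 290×93 + 380×134 + 470×65 + 490×712 + 575×212 + 405×725 + 335×468 + 385×657 + 460×328
  = 2030710

2030710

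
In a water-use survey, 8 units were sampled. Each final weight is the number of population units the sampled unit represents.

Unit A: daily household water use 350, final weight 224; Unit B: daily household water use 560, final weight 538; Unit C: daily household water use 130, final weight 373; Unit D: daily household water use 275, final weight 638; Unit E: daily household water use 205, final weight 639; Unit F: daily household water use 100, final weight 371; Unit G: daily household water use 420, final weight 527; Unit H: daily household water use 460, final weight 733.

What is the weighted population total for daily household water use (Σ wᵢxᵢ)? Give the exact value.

Weighted total = 350×224 + 560×538 + 130×373 + 275×638 + 205×639 + 100×371 + 420×527 + 460×733
  = 78400 + 301280 + 48490 + 175450 + 130995 + 37100 + 221340 + 337180 = 1330235

1330235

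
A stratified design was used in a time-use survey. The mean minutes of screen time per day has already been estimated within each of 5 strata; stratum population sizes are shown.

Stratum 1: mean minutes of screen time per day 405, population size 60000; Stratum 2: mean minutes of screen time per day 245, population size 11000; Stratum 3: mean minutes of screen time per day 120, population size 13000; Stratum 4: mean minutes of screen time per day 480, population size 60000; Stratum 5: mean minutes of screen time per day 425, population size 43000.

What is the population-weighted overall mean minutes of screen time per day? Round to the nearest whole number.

404

Σ Nₕ·x̄ₕ = 75630000
Σ Nₕ = 60000 + 11000 + 13000 + 60000 + 43000 = 187000
Overall mean = 75630000 / 187000 = 404.4385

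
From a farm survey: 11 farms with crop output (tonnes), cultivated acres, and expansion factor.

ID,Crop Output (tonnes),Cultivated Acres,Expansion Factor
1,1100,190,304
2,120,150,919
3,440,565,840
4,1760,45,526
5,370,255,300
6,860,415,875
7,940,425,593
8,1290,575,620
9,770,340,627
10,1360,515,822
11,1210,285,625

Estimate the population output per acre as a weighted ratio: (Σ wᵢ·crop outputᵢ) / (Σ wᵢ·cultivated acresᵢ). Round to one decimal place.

Σ wᵢ·y = 1100×304 + 120×919 + 440×840 + 1760×526 + 370×300 + 860×875 + 940×593 + 1290×620 + 770×627 + 1360×822 + 1210×625
  = 334400 + 110280 + 369600 + 925760 + 111000 + 752500 + 557420 + 799800 + 482790 + 1117920 + 756250 = 6317720
Σ wᵢ·x = 190×304 + 150×919 + 565×840 + 45×526 + 255×300 + 415×875 + 425×593 + 575×620 + 340×627 + 515×822 + 285×625
  = 57760 + 137850 + 474600 + 23670 + 76500 + 363125 + 252025 + 356500 + 213180 + 423330 + 178125 = 2556665
Ratio = 6317720 / 2556665 = 2.4710785

2.5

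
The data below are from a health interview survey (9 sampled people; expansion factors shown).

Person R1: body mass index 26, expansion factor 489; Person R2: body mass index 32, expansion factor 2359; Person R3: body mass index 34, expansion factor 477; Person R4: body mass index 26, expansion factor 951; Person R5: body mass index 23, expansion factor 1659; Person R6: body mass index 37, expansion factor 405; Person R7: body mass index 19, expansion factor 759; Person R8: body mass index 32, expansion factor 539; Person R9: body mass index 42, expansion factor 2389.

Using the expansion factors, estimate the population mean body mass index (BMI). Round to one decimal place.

31.3

Weighted sum = 314295
Sum of weights = 489 + 2359 + 477 + 951 + 1659 + 405 + 759 + 539 + 2389 = 10027
Weighted mean = 314295 / 10027 = 31.344869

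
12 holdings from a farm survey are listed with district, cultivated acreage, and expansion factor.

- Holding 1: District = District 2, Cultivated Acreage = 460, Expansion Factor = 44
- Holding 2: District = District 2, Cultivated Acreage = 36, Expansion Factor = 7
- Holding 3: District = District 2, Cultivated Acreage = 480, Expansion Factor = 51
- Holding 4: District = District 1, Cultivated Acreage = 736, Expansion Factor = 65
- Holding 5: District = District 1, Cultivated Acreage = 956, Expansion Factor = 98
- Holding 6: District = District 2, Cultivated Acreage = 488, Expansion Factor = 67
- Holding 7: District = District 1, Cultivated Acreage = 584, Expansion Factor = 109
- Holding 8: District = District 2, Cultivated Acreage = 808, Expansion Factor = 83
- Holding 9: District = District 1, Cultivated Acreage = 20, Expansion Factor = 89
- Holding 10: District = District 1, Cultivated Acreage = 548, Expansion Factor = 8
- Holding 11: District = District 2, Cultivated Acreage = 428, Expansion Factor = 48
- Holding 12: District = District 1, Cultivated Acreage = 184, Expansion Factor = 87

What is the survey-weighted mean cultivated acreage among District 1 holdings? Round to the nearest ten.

500

District 1 rows: 4, 5, 7, 9, 10, 12
Weighted sum = 736×65 + 956×98 + 584×109 + 20×89 + 548×8 + 184×87
  = 47840 + 93688 + 63656 + 1780 + 4384 + 16008 = 227356
Sum of weights = 65 + 98 + 109 + 89 + 8 + 87 = 456
Weighted mean = 227356 / 456 = 498.58772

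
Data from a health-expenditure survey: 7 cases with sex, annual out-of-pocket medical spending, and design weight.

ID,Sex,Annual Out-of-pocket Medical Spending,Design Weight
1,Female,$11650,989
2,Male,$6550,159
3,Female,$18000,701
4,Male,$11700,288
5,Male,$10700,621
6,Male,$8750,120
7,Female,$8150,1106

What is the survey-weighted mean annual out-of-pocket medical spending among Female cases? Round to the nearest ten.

11860

Female rows: 1, 3, 7
Weighted sum = 11650×989 + 18000×701 + 8150×1106
  = 33153750
Sum of weights = 989 + 701 + 1106 = 2796
Weighted mean = 33153750 / 2796 = 11857.564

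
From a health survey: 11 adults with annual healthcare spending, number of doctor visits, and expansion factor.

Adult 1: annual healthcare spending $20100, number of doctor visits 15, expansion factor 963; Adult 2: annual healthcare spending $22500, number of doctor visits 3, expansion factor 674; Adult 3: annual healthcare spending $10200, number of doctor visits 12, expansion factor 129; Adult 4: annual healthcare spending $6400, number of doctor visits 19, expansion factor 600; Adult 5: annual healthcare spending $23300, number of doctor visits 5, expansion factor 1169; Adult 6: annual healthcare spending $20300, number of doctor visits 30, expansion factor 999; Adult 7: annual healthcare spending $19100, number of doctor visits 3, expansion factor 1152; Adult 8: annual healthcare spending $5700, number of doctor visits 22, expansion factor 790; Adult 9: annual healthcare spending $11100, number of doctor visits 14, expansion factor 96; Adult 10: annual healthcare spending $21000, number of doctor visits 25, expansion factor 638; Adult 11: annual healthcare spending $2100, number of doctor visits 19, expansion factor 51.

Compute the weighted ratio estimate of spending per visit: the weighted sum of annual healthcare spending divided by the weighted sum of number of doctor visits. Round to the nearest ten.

1230

Σ wᵢ·y = 20100×963 + 22500×674 + 10200×129 + 6400×600 + 23300×1169 + 20300×999 + 19100×1152 + 5700×790 + 11100×96 + 21000×638 + 2100×51
  = 19356300 + 15165000 + 1315800 + 3840000 + 27237700 + 20279700 + 22003200 + 4503000 + 1065600 + 13398000 + 107100 = 128271400
Σ wᵢ·x = 15×963 + 3×674 + 12×129 + 19×600 + 5×1169 + 30×999 + 3×1152 + 22×790 + 14×96 + 25×638 + 19×51
  = 14445 + 2022 + 1548 + 11400 + 5845 + 29970 + 3456 + 17380 + 1344 + 15950 + 969 = 104329
Ratio = 128271400 / 104329 = 1229.4894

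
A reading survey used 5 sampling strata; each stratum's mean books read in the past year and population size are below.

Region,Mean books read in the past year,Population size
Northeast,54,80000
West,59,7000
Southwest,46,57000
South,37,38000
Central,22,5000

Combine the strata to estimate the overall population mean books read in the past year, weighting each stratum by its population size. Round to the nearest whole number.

Σ Nₕ·x̄ₕ = 8871000
Σ Nₕ = 80000 + 7000 + 57000 + 38000 + 5000 = 187000
Overall mean = 8871000 / 187000 = 47.438503

47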